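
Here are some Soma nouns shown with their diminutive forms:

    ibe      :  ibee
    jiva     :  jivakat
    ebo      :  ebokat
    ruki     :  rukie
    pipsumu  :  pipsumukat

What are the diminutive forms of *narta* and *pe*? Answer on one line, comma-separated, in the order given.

Looking at the last vowel of each stem: -e when the last vowel of the stem is a front vowel (*ibe*, *ruki*); -kat when the last vowel of the stem is a back vowel (*jiva*, *ebo*, *pipsumu*).
Since the last vowel of *narta* is /a/ (a back vowel), it takes -kat, giving *nartakat*.
*pe* — last vowel /e/ (a front vowel) → -e → *pee*.

nartakat, pee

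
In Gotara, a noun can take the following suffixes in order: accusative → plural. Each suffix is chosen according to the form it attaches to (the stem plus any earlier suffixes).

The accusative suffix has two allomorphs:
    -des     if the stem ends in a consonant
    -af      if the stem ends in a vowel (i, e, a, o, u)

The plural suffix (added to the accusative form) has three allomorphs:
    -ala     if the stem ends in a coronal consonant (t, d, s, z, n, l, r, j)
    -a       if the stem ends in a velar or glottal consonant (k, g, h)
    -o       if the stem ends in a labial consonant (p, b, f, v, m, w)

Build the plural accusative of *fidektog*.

fidektogdesala

The final sound of *fidektog* is /g/, which is a consonant, so the accusative suffix is -des, giving *fidektogdes*.
The final consonant of the accusative form *fidektogdes* is /s/, which is coronal, so the plural suffix is -ala, giving *fidektogdesala*.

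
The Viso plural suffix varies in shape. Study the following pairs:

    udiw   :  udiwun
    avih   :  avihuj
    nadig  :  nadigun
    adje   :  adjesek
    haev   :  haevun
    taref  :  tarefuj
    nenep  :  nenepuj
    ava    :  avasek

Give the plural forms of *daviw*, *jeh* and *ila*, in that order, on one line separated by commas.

The pattern is voicing of the final sound: -uj when the stem ends in a voiceless consonant (*avih*, *taref*, *nenep*); -un when the stem ends in a voiced consonant (*udiw*, *nadig*, *haev*); -sek when the stem ends in a vowel (*adje*, *ava*).
The final sound of *daviw* is /w/, which is a voiced consonant, so the suffix is -un, giving *daviwun*.
Since the final sound of *jeh* is /h/ (a voiceless consonant), it takes -uj, giving *jehuj*.
Since the final sound of *ila* is /a/ (a vowel), it takes -sek, giving *ilasek*.

daviwun, jehuj, ilasek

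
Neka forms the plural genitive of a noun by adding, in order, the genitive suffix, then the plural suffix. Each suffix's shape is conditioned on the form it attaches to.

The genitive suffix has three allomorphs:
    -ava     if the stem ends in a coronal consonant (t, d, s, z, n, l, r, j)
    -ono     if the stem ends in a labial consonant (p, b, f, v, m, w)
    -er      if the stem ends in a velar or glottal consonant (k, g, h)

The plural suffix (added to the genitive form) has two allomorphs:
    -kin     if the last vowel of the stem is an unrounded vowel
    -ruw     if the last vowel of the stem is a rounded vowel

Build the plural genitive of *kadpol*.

*kadpol*: final consonant = /l/, coronal → -ava → *kadpolava*.
The genitive form *kadpolava*: last vowel = /a/, an unrounded vowel → -kin → *kadpolavakin*.

kadpolavakin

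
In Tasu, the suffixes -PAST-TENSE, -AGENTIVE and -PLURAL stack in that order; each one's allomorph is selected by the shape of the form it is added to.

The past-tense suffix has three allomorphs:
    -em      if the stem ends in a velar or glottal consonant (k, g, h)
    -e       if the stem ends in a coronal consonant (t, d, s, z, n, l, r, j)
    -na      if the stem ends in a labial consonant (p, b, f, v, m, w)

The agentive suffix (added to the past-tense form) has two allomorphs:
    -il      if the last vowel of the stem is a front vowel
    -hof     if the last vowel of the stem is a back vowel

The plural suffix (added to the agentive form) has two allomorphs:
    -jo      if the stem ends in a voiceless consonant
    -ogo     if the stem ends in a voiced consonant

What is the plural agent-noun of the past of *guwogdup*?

guwogdupnahofjo

Since the final consonant of *guwogdup* is /p/ (labial), it takes -na, giving *guwogdupna*.
Since the last vowel of the past-tense form *guwogdupna* is /a/ (a back vowel), it takes -hof, giving *guwogdupnahof*.
The final consonant of the agentive form *guwogdupnahof* is /f/, which is voiceless, so the plural suffix is -jo, giving *guwogdupnahofjo*.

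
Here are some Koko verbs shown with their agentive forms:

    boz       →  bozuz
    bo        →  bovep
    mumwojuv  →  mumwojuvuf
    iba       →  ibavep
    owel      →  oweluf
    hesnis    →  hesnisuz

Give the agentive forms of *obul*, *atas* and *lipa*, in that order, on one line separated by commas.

The alternation tracks the final sound of the stem — -uz when the stem ends in a sibilant (*boz*, *hesnis*); -uf when the stem ends in a non-sibilant consonant (*mumwojuv*, *owel*); -vep when the stem ends in a vowel (*bo*, *iba*).
The final sound of *obul* is /l/, which is a non-sibilant consonant, so the suffix is -uf, giving *obuluf*.
*atas*: final sound = /s/, a sibilant → -uz → *atasuz*.
*lipa* — final sound /a/ (a vowel) → -vep → *lipavep*.

obuluf, atasuz, lipavep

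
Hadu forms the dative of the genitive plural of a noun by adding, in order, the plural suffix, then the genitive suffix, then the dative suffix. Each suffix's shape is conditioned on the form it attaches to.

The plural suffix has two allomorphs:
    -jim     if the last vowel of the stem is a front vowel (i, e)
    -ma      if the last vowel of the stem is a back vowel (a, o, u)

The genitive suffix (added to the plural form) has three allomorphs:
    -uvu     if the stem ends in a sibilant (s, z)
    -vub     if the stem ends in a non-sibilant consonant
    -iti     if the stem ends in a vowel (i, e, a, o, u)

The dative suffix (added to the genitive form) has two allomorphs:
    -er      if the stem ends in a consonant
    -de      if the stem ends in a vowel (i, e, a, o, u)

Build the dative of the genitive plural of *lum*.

*lum* — last vowel /u/ (a back vowel) → -ma → *lumma*.
Since the final sound of the plural form *lumma* is /a/ (a vowel), it takes -iti, giving *lummaiti*.
The final sound of the genitive form *lummaiti* is /i/, which is a vowel, so the dative suffix is -de, giving *lummaitide*.

lummaitide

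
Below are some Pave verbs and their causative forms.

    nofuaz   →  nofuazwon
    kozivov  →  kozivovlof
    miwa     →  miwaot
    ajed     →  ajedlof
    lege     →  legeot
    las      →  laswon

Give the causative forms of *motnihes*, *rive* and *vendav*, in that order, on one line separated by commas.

motniheswon, riveot, vendavlof

Looking at the final sound of each stem: -won when the stem ends in a sibilant (*nofuaz*, *las*); -lof when the stem ends in a non-sibilant consonant (*kozivov*, *ajed*); -ot when the stem ends in a vowel (*miwa*, *lege*).
Since the final sound of *motnihes* is /s/ (a sibilant), it takes -won, giving *motniheswon*.
The final sound of *rive* is /e/, which is a vowel, so the suffix is -ot, giving *riveot*.
*vendav* — final sound /v/ (a non-sibilant consonant) → -lof → *vendavlof*.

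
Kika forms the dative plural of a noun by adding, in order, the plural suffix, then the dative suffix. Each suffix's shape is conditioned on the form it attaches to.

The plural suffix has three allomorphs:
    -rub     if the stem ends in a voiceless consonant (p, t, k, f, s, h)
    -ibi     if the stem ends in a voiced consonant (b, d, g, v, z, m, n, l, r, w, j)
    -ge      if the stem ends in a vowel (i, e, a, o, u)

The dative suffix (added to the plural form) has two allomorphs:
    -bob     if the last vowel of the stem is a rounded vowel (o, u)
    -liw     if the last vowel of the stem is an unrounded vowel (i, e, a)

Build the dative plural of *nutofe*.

nutofegeliw

The final sound of *nutofe* is /e/, which is a vowel, so the plural suffix is -ge, giving *nutofege*.
Since the last vowel of the plural form *nutofege* is /e/ (an unrounded vowel), it takes -liw, giving *nutofegeliw*.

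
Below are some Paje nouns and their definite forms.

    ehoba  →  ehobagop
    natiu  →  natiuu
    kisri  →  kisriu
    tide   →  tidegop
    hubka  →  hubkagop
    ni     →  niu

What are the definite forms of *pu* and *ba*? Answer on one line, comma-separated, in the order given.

puu, bagop

The pattern is height harmony: -u when the last vowel of the stem is a high vowel (*natiu*, *kisri*, *ni*); -gop when the last vowel of the stem is a non-high vowel (*ehoba*, *tide*, *hubka*).
The last vowel of *pu* is /u/, which is a high vowel, so the suffix is -u, giving *puu*.
Since the last vowel of *ba* is /a/ (a non-high vowel), it takes -gop, giving *bagop*.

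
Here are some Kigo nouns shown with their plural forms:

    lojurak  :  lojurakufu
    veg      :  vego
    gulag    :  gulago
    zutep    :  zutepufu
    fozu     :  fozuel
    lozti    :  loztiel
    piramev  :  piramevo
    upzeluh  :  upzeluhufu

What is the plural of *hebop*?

The pattern is voicing of the final sound: -ufu when the stem ends in a voiceless consonant (*lojurak*, *zutep*, *upzeluh*); -o when the stem ends in a voiced consonant (*veg*, *gulag*, *piramev*); -el when the stem ends in a vowel (*fozu*, *lozti*).
Since the final sound of *hebop* is /p/ (a voiceless consonant), it takes -ufu, giving *hebopufu*.

hebopufu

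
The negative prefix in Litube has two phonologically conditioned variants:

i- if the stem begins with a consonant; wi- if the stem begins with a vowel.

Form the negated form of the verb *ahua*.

wiahua

*ahua*: first sound = /a/, a vowel → wi- → *wiahua*.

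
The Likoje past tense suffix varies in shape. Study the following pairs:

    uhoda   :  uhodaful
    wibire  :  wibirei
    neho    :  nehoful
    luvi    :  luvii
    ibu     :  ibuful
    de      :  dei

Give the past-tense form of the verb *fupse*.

fupsei

Looking at the last vowel of each stem: -i when the last vowel of the stem is a front vowel (*wibire*, *luvi*, *de*); -ful when the last vowel of the stem is a back vowel (*uhoda*, *neho*, *ibu*).
*fupse* — last vowel /e/ (a front vowel) → -i → *fupsei*.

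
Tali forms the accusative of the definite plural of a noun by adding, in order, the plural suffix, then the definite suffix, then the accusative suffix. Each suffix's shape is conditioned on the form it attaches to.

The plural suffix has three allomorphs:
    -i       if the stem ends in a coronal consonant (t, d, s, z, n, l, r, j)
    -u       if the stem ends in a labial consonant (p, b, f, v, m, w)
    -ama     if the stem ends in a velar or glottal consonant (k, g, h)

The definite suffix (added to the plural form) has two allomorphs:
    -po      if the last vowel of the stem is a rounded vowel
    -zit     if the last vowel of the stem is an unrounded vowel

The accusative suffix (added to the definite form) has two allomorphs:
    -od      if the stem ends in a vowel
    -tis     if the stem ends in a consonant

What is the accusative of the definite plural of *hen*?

*hen* — final consonant /n/ (coronal) → -i → *heni*.
The last vowel of the plural form *heni* is /i/, which is an unrounded vowel, so the definite suffix is -zit, giving *henizit*.
Since the final sound of the definite form *henizit* is /t/ (a consonant), it takes -tis, giving *henizittis*.

henizittis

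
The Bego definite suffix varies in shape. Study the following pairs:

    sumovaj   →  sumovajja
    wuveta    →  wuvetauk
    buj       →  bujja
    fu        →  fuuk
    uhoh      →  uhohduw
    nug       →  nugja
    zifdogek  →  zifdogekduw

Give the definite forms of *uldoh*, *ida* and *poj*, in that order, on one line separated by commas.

The alternation tracks the final sound of the stem — -duw when the stem ends in a voiceless consonant (*uhoh*, *zifdogek*); -ja when the stem ends in a voiced consonant (*sumovaj*, *buj*, *nug*); -uk when the stem ends in a vowel (*wuveta*, *fu*).
*uldoh* — final sound /h/ (a voiceless consonant) → -duw → *uldohduw*.
The final sound of *ida* is /a/, which is a vowel, so the suffix is -uk, giving *idauk*.
*poj* — final sound /j/ (a voiced consonant) → -ja → *pojja*.

uldohduw, idauk, pojja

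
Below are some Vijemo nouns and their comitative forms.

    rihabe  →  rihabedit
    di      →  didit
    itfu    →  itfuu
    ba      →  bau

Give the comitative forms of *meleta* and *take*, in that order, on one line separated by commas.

meletau, takedit

Looking at the last vowel of each stem: -dit when the last vowel of the stem is a front vowel (*rihabe*, *di*); -u when the last vowel of the stem is a back vowel (*itfu*, *ba*).
*meleta*: last vowel = /a/, a back vowel → -u → *meletau*.
*take*: last vowel = /e/, a front vowel → -dit → *takedit*.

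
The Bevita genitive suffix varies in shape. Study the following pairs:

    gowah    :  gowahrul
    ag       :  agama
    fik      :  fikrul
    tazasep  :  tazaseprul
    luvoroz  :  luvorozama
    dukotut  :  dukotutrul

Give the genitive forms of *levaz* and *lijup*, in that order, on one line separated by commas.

levazama, lijuprul

The pattern is voicing of the final consonant: -rul when the stem ends in a voiceless consonant (*gowah*, *fik*, *tazasep*, *dukotut*); -ama when the stem ends in a voiced consonant (*ag*, *luvoroz*).
Since the final consonant of *levaz* is /z/ (voiced), it takes -ama, giving *levazama*.
Since the final consonant of *lijup* is /p/ (voiceless), it takes -rul, giving *lijuprul*.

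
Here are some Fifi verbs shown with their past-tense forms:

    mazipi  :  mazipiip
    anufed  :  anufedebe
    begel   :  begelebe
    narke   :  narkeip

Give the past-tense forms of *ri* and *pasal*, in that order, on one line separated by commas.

The pattern is consonant vs. vowel: -ebe when the stem ends in a consonant (*anufed*, *begel*); -ip when the stem ends in a vowel (*mazipi*, *narke*).
*ri* — final sound /i/ (a vowel) → -ip → *riip*.
Since the final sound of *pasal* is /l/ (a consonant), it takes -ebe, giving *pasalebe*.

riip, pasalebe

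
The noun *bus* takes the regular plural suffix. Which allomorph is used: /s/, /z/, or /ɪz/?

The stem *bus* ends in a sibilant (/s, z, ʃ, ʒ, tʃ, dʒ/).
The plural suffix surfaces as /ɪz/ after sibilants, /s/ after other voiceless consonants, and /z/ after other voiced sounds.
So the plural -s on *bus* is pronounced /ɪz/.

/ɪz/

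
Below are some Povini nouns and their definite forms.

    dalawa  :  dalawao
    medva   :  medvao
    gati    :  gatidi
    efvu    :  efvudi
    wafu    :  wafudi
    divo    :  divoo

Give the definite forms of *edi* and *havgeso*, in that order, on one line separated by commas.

edidi, havgesoo

The suffix is conditioned by the last vowel: -di when the last vowel of the stem is a high vowel (*gati*, *efvu*, *wafu*); -o when the last vowel of the stem is a non-high vowel (*dalawa*, *medva*, *divo*).
Since the last vowel of *edi* is /i/ (a high vowel), it takes -di, giving *edidi*.
Since the last vowel of *havgeso* is /o/ (a non-high vowel), it takes -o, giving *havgesoo*.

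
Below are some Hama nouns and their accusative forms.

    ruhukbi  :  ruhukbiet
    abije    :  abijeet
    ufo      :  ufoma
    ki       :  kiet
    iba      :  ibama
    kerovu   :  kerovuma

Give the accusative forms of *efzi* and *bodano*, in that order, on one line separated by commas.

The pattern is front/back vowel harmony: -et when the last vowel of the stem is a front vowel (*ruhukbi*, *abije*, *ki*); -ma when the last vowel of the stem is a back vowel (*ufo*, *iba*, *kerovu*).
Since the last vowel of *efzi* is /i/ (a front vowel), it takes -et, giving *efziet*.
Since the last vowel of *bodano* is /o/ (a back vowel), it takes -ma, giving *bodanoma*.

efziet, bodanoma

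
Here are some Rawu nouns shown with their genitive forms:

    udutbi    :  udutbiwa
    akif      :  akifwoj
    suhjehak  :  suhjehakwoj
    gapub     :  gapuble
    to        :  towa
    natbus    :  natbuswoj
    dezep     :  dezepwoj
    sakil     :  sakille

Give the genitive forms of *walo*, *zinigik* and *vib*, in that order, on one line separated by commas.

walowa, zinigikwoj, vible

The alternation tracks the final sound of the stem — -woj when the stem ends in a voiceless consonant (*akif*, *suhjehak*, *natbus*, *dezep*); -le when the stem ends in a voiced consonant (*gapub*, *sakil*); -wa when the stem ends in a vowel (*udutbi*, *to*).
*walo* — final sound /o/ (a vowel) → -wa → *walowa*.
Since the final sound of *zinigik* is /k/ (a voiceless consonant), it takes -woj, giving *zinigikwoj*.
The final sound of *vib* is /b/, which is a voiced consonant, so the suffix is -le, giving *vible*.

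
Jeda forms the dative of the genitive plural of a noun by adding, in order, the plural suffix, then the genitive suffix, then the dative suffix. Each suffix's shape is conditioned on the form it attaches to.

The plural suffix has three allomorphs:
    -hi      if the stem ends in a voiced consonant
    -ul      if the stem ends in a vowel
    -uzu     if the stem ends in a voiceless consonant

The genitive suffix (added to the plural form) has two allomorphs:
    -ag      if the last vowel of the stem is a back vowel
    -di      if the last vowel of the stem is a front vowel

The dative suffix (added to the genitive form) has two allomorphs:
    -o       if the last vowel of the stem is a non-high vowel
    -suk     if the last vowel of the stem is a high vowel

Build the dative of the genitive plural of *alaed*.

*alaed* — final sound /d/ (a voiced consonant) → -hi → *alaedhi*.
The plural form *alaedhi* — last vowel /i/ (a front vowel) → -di → *alaedhidi*.
Since the last vowel of the genitive form *alaedhidi* is /i/ (a high vowel), it takes -suk, giving *alaedhidisuk*.

alaedhidisuk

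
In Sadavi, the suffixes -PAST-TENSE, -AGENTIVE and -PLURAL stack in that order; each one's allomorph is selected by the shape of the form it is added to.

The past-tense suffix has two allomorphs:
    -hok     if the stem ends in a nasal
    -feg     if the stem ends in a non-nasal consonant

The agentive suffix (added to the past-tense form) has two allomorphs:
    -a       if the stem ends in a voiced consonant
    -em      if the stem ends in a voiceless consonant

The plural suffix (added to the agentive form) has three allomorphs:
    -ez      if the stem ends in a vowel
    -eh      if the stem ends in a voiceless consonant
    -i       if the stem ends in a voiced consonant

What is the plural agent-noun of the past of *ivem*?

Since the final consonant of *ivem* is /m/ (a nasal), it takes -hok, giving *ivemhok*.
The past-tense form *ivemhok*: final consonant = /k/, voiceless → -em → *ivemhokem*.
The final sound of the agentive form *ivemhokem* is /m/, which is a voiced consonant, so the plural suffix is -i, giving *ivemhokemi*.

ivemhokemi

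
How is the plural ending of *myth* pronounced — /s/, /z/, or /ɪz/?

The stem *myth* ends in a voiceless non-sibilant consonant.
The plural suffix surfaces as /ɪz/ after sibilants, /s/ after other voiceless consonants, and /z/ after other voiced sounds.
So the plural -s on *myth* is pronounced /s/.

/s/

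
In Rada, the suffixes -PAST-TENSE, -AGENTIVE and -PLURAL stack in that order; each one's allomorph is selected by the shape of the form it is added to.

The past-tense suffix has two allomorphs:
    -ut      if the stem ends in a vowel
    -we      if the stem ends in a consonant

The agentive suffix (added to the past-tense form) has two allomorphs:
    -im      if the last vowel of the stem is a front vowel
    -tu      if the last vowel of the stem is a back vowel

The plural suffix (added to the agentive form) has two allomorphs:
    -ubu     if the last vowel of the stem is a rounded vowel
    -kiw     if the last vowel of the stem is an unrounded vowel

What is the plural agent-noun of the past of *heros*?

herosweimkiw

*heros*: final sound = /s/, a consonant → -we → *heroswe*.
The past-tense form *heroswe* — last vowel /e/ (a front vowel) → -im → *herosweim*.
The last vowel of the agentive form *herosweim* is /i/, which is an unrounded vowel, so the plural suffix is -kiw, giving *herosweimkiw*.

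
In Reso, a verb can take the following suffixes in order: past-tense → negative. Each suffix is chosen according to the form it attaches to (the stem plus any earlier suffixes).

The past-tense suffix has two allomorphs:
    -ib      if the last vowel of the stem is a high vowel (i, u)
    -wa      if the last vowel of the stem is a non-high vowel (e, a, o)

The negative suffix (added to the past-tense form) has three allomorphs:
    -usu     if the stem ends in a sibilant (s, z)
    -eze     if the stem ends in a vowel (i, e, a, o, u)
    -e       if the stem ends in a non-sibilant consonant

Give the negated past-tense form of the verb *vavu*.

vavuibe

*vavu* — last vowel /u/ (a high vowel) → -ib → *vavuib*.
The past-tense form *vavuib* — final sound /b/ (a non-sibilant consonant) → -e → *vavuibe*.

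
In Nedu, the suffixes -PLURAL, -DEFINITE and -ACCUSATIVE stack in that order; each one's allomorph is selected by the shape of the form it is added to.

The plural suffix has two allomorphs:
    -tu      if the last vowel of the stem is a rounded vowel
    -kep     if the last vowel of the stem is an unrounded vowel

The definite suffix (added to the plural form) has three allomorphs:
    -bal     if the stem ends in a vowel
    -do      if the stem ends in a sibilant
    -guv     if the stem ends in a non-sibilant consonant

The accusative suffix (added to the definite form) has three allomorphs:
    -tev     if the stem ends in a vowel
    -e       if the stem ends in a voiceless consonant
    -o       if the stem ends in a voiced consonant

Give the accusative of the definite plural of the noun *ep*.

*ep*: last vowel = /e/, an unrounded vowel → -kep → *epkep*.
The plural form *epkep*: final sound = /p/, a non-sibilant consonant → -guv → *epkepguv*.
The final sound of the definite form *epkepguv* is /v/, which is a voiced consonant, so the accusative suffix is -o, giving *epkepguvo*.

epkepguvo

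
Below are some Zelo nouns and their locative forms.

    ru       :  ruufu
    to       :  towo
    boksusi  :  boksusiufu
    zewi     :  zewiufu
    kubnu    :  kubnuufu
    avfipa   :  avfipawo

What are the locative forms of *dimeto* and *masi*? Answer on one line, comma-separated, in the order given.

The pattern is height harmony: -ufu when the last vowel of the stem is a high vowel (*ru*, *boksusi*, *zewi*, *kubnu*); -wo when the last vowel of the stem is a non-high vowel (*to*, *avfipa*).
Since the last vowel of *dimeto* is /o/ (a non-high vowel), it takes -wo, giving *dimetowo*.
*masi*: last vowel = /i/, a high vowel → -ufu → *masiufu*.

dimetowo, masiufu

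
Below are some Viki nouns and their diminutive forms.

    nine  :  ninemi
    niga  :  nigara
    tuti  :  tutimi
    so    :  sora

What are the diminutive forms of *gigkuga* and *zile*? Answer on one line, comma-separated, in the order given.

The pattern is front/back vowel harmony: -mi when the last vowel of the stem is a front vowel (*nine*, *tuti*); -ra when the last vowel of the stem is a back vowel (*niga*, *so*).
Since the last vowel of *gigkuga* is /a/ (a back vowel), it takes -ra, giving *gigkugara*.
Since the last vowel of *zile* is /e/ (a front vowel), it takes -mi, giving *zilemi*.

gigkugara, zilemi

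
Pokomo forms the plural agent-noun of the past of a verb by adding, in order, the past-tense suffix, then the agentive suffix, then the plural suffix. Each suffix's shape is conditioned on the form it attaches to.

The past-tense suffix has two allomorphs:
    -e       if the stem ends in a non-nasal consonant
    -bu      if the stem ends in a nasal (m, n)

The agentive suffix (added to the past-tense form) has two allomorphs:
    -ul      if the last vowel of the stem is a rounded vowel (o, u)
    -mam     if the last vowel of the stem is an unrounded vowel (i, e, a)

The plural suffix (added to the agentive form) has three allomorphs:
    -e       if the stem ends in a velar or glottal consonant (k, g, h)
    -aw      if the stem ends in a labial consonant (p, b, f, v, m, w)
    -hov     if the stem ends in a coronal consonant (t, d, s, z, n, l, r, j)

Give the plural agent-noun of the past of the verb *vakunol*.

The final consonant of *vakunol* is /l/, which is non-nasal, so the past-tense suffix is -e, giving *vakunole*.
The past-tense form *vakunole*: last vowel = /e/, an unrounded vowel → -mam → *vakunolemam*.
The agentive form *vakunolemam* — final consonant /m/ (labial) → -aw → *vakunolemamaw*.

vakunolemamaw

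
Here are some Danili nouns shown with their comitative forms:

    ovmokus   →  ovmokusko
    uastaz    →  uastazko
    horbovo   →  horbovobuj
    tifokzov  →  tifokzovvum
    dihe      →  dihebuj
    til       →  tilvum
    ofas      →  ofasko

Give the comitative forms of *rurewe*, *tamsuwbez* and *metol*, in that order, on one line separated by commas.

rurewebuj, tamsuwbezko, metolvum

The alternation tracks the final sound of the stem — -ko when the stem ends in a sibilant (*ovmokus*, *uastaz*, *ofas*); -vum when the stem ends in a non-sibilant consonant (*tifokzov*, *til*); -buj when the stem ends in a vowel (*horbovo*, *dihe*).
*rurewe*: final sound = /e/, a vowel → -buj → *rurewebuj*.
Since the final sound of *tamsuwbez* is /z/ (a sibilant), it takes -ko, giving *tamsuwbezko*.
*metol*: final sound = /l/, a non-sibilant consonant → -vum → *metolvum*.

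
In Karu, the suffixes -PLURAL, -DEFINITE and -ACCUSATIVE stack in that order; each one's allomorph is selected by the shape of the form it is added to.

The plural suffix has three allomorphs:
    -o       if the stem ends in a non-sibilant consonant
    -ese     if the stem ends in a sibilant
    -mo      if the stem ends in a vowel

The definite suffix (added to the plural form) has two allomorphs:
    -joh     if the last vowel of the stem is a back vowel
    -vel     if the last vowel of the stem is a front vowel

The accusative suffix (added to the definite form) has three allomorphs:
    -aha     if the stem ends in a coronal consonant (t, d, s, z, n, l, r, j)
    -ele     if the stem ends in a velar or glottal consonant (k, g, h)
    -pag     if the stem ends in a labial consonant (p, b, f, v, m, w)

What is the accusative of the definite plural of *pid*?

*pid*: final sound = /d/, a non-sibilant consonant → -o → *pido*.
The plural form *pido* — last vowel /o/ (a back vowel) → -joh → *pidojoh*.
The definite form *pidojoh* — final consonant /h/ (velar/glottal) → -ele → *pidojohele*.

pidojohele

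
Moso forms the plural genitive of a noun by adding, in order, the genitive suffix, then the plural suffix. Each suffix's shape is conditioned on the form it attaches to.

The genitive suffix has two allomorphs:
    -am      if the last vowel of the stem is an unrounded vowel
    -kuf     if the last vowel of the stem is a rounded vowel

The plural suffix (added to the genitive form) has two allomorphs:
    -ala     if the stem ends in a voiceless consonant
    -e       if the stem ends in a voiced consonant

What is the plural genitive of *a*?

*a* — last vowel /a/ (an unrounded vowel) → -am → *aam*.
The final consonant of the genitive form *aam* is /m/, which is voiced, so the plural suffix is -e, giving *aame*.

aame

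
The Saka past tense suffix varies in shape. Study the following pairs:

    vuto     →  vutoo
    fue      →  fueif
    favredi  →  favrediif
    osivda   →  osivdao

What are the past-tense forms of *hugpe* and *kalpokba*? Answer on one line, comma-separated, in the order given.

hugpeif, kalpokbao

The pattern is front/back vowel harmony: -if when the last vowel of the stem is a front vowel (*fue*, *favredi*); -o when the last vowel of the stem is a back vowel (*vuto*, *osivda*).
*hugpe* — last vowel /e/ (a front vowel) → -if → *hugpeif*.
Since the last vowel of *kalpokba* is /a/ (a back vowel), it takes -o, giving *kalpokbao*.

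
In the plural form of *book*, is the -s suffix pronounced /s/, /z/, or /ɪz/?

/s/

The stem *book* ends in a voiceless non-sibilant consonant.
The plural suffix surfaces as /ɪz/ after sibilants, /s/ after other voiceless consonants, and /z/ after other voiced sounds.
So the plural -s on *book* is pronounced /s/.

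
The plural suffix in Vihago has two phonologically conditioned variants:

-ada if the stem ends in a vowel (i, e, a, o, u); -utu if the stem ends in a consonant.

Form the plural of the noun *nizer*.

nizerutu

*nizer* — final sound /r/ (a consonant) → -utu → *nizerutu*.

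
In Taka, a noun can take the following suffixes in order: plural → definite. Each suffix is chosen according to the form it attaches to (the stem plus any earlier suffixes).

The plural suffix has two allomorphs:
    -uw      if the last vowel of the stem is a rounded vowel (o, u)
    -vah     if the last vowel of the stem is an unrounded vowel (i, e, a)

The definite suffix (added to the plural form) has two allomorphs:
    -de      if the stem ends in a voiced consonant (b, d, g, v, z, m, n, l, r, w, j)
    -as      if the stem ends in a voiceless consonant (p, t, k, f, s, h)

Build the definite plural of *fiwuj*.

*fiwuj* — last vowel /u/ (a rounded vowel) → -uw → *fiwujuw*.
The plural form *fiwujuw*: final consonant = /w/, voiced → -de → *fiwujuwde*.

fiwujuwde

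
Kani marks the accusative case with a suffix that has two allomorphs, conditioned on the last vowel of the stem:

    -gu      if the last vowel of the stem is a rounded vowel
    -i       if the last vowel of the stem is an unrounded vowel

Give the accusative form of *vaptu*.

Since the last vowel of *vaptu* is /u/ (a rounded vowel), it takes -gu, giving *vaptugu*.

vaptugu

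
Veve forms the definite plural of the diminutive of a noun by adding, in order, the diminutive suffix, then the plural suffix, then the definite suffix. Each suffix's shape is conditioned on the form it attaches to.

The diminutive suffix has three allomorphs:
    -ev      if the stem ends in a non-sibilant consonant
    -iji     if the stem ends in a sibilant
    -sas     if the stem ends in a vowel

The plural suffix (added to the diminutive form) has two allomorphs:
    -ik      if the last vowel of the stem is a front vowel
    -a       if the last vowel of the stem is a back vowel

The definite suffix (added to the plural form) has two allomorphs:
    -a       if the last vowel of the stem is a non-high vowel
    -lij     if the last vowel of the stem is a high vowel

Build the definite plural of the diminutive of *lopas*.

lopasijiiklij

The final sound of *lopas* is /s/, which is a sibilant, so the diminutive suffix is -iji, giving *lopasiji*.
The diminutive form *lopasiji*: last vowel = /i/, a front vowel → -ik → *lopasijiik*.
The last vowel of the plural form *lopasijiik* is /i/, which is a high vowel, so the definite suffix is -lij, giving *lopasijiiklij*.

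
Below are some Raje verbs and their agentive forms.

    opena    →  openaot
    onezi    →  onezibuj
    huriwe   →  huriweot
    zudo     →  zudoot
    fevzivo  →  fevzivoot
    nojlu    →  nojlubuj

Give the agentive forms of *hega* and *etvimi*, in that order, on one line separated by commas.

hegaot, etvimibuj

The suffix is conditioned by the last vowel: -buj when the last vowel of the stem is a high vowel (*onezi*, *nojlu*); -ot when the last vowel of the stem is a non-high vowel (*opena*, *huriwe*, *zudo*, *fevzivo*).
*hega* — last vowel /a/ (a non-high vowel) → -ot → *hegaot*.
The last vowel of *etvimi* is /i/, which is a high vowel, so the suffix is -buj, giving *etvimibuj*.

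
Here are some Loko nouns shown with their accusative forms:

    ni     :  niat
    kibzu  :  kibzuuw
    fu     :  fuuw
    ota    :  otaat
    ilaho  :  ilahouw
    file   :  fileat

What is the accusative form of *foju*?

The suffix is conditioned by the last vowel: -uw when the last vowel of the stem is a rounded vowel (*kibzu*, *fu*, *ilaho*); -at when the last vowel of the stem is an unrounded vowel (*ni*, *ota*, *file*).
*foju* — last vowel /u/ (a rounded vowel) → -uw → *fojuuw*.

fojuuw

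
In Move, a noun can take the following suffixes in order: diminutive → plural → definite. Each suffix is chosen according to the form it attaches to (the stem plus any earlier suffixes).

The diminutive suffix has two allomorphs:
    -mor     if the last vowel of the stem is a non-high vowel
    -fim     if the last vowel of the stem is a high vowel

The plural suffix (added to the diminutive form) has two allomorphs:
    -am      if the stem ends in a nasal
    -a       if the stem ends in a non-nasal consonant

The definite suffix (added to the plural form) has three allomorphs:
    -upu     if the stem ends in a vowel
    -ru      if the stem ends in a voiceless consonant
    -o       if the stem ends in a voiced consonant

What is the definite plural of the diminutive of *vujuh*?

vujuhfimamo

*vujuh* — last vowel /u/ (a high vowel) → -fim → *vujuhfim*.
The diminutive form *vujuhfim* — final consonant /m/ (a nasal) → -am → *vujuhfimam*.
The plural form *vujuhfimam*: final sound = /m/, a voiced consonant → -o → *vujuhfimamo*.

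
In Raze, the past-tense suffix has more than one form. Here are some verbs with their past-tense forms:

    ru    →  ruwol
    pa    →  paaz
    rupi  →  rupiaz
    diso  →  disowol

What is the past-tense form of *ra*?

raaz

Looking at the last vowel of each stem: -wol when the last vowel of the stem is a rounded vowel (*ru*, *diso*); -az when the last vowel of the stem is an unrounded vowel (*pa*, *rupi*).
*ra* — last vowel /a/ (an unrounded vowel) → -az → *raaz*.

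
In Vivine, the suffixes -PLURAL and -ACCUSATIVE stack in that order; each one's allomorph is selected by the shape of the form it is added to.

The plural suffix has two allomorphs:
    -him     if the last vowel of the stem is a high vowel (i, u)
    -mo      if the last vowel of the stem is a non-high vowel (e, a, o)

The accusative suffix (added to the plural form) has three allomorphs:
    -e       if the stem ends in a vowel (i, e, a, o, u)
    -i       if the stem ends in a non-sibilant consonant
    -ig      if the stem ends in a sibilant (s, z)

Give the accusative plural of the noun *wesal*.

wesalmoe

*wesal* — last vowel /a/ (a non-high vowel) → -mo → *wesalmo*.
The final sound of the plural form *wesalmo* is /o/, which is a vowel, so the accusative suffix is -e, giving *wesalmoe*.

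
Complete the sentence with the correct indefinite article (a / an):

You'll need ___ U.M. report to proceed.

The indefinite article is chosen by the initial *sound* of the following word, not its spelling.
The initialism *U.M.* is read letter by letter; the first letter, U, is pronounced /juː/, which begins with a consonant sound.
So the article is *a*: You'll need a U.M. report to proceed.

a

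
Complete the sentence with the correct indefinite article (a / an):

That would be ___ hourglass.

The indefinite article is chosen by the initial *sound* of the following word, not its spelling.
*hourglass* begins with the sound /aʊ/ (silent h) — a vowel sound.
So the article is *an*: That would be an hourglass.

an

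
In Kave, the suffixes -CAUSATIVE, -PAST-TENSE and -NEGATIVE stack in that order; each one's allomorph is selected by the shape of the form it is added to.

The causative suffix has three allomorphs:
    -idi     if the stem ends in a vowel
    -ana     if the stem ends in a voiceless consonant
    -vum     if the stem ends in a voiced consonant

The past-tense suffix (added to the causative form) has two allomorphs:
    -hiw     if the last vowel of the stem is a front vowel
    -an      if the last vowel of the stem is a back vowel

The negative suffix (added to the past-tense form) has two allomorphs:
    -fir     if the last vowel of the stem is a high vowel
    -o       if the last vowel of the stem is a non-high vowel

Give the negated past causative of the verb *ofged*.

ofgedvumano

Since the final sound of *ofged* is /d/ (a voiced consonant), it takes -vum, giving *ofgedvum*.
Since the last vowel of the causative form *ofgedvum* is /u/ (a back vowel), it takes -an, giving *ofgedvuman*.
The past-tense form *ofgedvuman* — last vowel /a/ (a non-high vowel) → -o → *ofgedvumano*.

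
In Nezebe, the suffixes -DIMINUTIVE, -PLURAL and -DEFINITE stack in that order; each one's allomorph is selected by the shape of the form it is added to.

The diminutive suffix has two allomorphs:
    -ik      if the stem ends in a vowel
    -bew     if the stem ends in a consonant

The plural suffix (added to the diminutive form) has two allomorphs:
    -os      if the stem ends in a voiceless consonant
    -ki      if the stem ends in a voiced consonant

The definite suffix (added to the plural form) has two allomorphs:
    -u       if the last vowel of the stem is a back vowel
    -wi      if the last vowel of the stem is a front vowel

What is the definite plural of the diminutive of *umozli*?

umozliikosu

The final sound of *umozli* is /i/, which is a vowel, so the diminutive suffix is -ik, giving *umozliik*.
The diminutive form *umozliik*: final consonant = /k/, voiceless → -os → *umozliikos*.
The plural form *umozliikos* — last vowel /o/ (a back vowel) → -u → *umozliikosu*.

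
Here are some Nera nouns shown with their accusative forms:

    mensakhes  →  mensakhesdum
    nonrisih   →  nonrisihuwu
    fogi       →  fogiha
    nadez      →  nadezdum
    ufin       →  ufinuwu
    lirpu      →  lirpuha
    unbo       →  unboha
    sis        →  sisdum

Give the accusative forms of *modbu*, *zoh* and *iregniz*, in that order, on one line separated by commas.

modbuha, zohuwu, iregnizdum

The alternation tracks the final sound of the stem — -dum when the stem ends in a sibilant (*mensakhes*, *nadez*, *sis*); -uwu when the stem ends in a non-sibilant consonant (*nonrisih*, *ufin*); -ha when the stem ends in a vowel (*fogi*, *lirpu*, *unbo*).
*modbu*: final sound = /u/, a vowel → -ha → *modbuha*.
Since the final sound of *zoh* is /h/ (a non-sibilant consonant), it takes -uwu, giving *zohuwu*.
*iregniz* — final sound /z/ (a sibilant) → -dum → *iregnizdum*.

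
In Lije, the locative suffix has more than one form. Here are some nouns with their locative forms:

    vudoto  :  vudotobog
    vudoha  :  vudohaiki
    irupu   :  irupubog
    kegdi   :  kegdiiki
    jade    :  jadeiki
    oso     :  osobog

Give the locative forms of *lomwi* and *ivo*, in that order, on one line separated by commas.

Looking at the last vowel of each stem: -bog when the last vowel of the stem is a rounded vowel (*vudoto*, *irupu*, *oso*); -iki when the last vowel of the stem is an unrounded vowel (*vudoha*, *kegdi*, *jade*).
Since the last vowel of *lomwi* is /i/ (an unrounded vowel), it takes -iki, giving *lomwiiki*.
*ivo* — last vowel /o/ (a rounded vowel) → -bog → *ivobog*.

lomwiiki, ivobog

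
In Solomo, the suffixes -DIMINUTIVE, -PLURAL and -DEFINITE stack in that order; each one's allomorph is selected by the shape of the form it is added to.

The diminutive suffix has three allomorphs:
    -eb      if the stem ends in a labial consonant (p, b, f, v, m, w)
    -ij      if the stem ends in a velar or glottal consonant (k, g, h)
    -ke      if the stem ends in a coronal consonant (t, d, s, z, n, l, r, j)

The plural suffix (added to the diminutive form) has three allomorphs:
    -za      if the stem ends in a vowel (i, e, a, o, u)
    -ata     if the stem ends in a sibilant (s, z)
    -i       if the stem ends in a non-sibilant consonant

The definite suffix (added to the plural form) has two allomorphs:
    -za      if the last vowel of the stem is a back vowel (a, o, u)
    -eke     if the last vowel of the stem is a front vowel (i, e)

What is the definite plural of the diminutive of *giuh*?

giuhijieke

*giuh* — final consonant /h/ (velar/glottal) → -ij → *giuhij*.
Since the final sound of the diminutive form *giuhij* is /j/ (a non-sibilant consonant), it takes -i, giving *giuhiji*.
The last vowel of the plural form *giuhiji* is /i/, which is a front vowel, so the definite suffix is -eke, giving *giuhijieke*.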